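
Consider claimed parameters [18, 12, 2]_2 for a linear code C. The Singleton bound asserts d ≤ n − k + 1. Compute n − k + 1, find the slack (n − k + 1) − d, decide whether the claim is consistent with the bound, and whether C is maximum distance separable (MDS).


Singleton RHS = n − k + 1 = 7, slack = 5, bound satisfied, not MDS.

Singleton bound: d ≤ n − k + 1.
Here n = 18, k = 12, so n − k + 1 = 7.
Given d = 2, check d ≤ 7: YES.
Slack = (n − k + 1) − d = 5.
The code is NOT MDS (slack = 5 > 0).
Description: the claimed parameters are [18, 12, 2]_2; such a code would be non-MDS.


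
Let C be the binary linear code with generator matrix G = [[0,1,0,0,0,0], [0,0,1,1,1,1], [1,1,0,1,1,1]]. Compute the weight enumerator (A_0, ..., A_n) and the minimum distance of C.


Weight distribution: A_0 = 1, A_1 = 1, A_2 = 1, A_3 = 1, A_4 = 2, A_5 = 2. Minimum distance d = 1.

Enumerate all 2^3 = 8 messages m ∈ F_2^3.
For each, compute codeword c = mG in F_2^6, then tally its weight.
  m = 000 → c = 000000, weight = 0.
  m = 100 → c = 010000, weight = 1.
  m = 010 → c = 001111, weight = 4.
  m = 110 → c = 011111, weight = 5.
  m = 001 → c = 110111, weight = 5.
  m = 101 → c = 100111, weight = 4.
  m = 011 → c = 111000, weight = 3.
  m = 111 → c = 101000, weight = 2.
Tally weights:
  weight 0: 1 codewords.
  weight 1: 1 codewords.
  weight 2: 1 codewords.
  weight 3: 1 codewords.
  weight 4: 2 codewords.
  weight 5: 2 codewords.
Minimum distance d = smallest w > 0 with A_w > 0 = 1.
Sanity: Σ A_w = 8 = 2^3 = 8 ✓.


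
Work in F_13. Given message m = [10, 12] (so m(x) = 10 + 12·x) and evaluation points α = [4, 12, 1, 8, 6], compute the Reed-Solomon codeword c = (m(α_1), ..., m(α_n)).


c = [6, 11, 9, 2, 4]

Message polynomial: m(x) = 10 + 12·x (mod 13).
For each evaluation point α_i, compute m(α_i) mod 13:
  α_1 = 4: Horner steps 12 → 6, so m(4) = 6.
  α_2 = 12: Horner steps 12 → 11, so m(12) = 11.
  α_3 = 1: Horner steps 12 → 9, so m(1) = 9.
  α_4 = 8: Horner steps 12 → 2, so m(8) = 2.
  α_5 = 6: Horner steps 12 → 4, so m(6) = 4.
Codeword c = [6, 11, 9, 2, 4] ∈ F_13^5.


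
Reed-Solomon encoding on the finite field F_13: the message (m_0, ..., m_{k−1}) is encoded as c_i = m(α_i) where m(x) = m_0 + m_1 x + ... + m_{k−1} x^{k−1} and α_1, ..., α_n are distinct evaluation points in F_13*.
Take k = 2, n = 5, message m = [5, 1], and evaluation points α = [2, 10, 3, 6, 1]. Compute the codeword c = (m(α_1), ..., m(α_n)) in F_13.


c = [7, 2, 8, 11, 6]

Message polynomial: m(x) = 5 + 1·x (mod 13).
For each evaluation point α_i, compute m(α_i) mod 13:
  α_1 = 2: Horner steps 1 → 7, so m(2) = 7.
  α_2 = 10: Horner steps 1 → 2, so m(10) = 2.
  α_3 = 3: Horner steps 1 → 8, so m(3) = 8.
  α_4 = 6: Horner steps 1 → 11, so m(6) = 11.
  α_5 = 1: Horner steps 1 → 6, so m(1) = 6.
Codeword c = [7, 2, 8, 11, 6] ∈ F_13^5.


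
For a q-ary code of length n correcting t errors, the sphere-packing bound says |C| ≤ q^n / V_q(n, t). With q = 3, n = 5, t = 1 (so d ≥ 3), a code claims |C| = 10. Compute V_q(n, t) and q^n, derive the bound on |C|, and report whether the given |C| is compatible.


V_q(n, t) = 11, q^n = 243, Hamming bound = 22, |C| = 10 ≤ bound (satisfied).

Step 1: Compute V_q(n, t) = Σ_{j=0}^1 C(n, j) (q−1)^j.
  j = 0: C(5,0)·(2)^0 = 1·1 = 1.
  j = 1: C(5,1)·(2)^1 = 5·2 = 10.
  V_q(n, t) = 1 + 10 = 11.
Step 2: q^n = 3^5 = 243.
Step 3: Hamming bound ⌊q^n / V_q(n,t)⌋ = ⌊243/11⌋ = 22.
Step 4: Compare |C| = 10 to 22: satisfied.
The claimed |C| lies below the Hamming bound.


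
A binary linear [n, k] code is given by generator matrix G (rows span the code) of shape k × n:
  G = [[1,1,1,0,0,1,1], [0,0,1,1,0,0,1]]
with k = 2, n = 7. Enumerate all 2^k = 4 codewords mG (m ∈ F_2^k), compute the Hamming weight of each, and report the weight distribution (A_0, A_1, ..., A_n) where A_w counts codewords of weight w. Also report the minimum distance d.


Weight distribution: A_0 = 1, A_3 = 1, A_4 = 1, A_5 = 1. Minimum distance d = 3.

Enumerate all 2^2 = 4 messages m ∈ F_2^2.
For each, compute codeword c = mG in F_2^7, then tally its weight.
  m = 00 → c = 0000000, weight = 0.
  m = 10 → c = 1110011, weight = 5.
  m = 01 → c = 0011001, weight = 3.
  m = 11 → c = 1101010, weight = 4.
Tally weights:
  weight 0: 1 codewords.
  weight 3: 1 codewords.
  weight 4: 1 codewords.
  weight 5: 1 codewords.
Minimum distance d = smallest w > 0 with A_w > 0 = 3.
Sanity: Σ A_w = 4 = 2^2 = 4 ✓.


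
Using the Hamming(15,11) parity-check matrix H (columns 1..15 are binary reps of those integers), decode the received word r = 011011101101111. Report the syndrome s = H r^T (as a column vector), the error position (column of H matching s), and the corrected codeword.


s = (0, 1, 1, 0)^T, error position = 6, corrected codeword c = 011010101101111

Compute s = H r^T mod 2 one row at a time:
  s_1 = 0 + 1 + 1 + 0 + 1 + 1 + 1 + 1 = 6 ≡ 0 (mod 2).
  s_2 = 0 + 1 + 1 + 1 + 1 + 1 + 1 + 1 = 7 ≡ 1 (mod 2).
  s_3 = 1 + 1 + 1 + 1 + 1 + 0 + 1 + 1 = 7 ≡ 1 (mod 2).
  s_4 = 0 + 1 + 1 + 1 + 1 + 0 + 1 + 1 = 6 ≡ 0 (mod 2).
s = (0, 1, 1, 0)^T — this equals column 6 of H (binary 0110), so error is at position 6.
Correct: flip bit 6 of r = 011011101101111 to get c = 011010101101111.


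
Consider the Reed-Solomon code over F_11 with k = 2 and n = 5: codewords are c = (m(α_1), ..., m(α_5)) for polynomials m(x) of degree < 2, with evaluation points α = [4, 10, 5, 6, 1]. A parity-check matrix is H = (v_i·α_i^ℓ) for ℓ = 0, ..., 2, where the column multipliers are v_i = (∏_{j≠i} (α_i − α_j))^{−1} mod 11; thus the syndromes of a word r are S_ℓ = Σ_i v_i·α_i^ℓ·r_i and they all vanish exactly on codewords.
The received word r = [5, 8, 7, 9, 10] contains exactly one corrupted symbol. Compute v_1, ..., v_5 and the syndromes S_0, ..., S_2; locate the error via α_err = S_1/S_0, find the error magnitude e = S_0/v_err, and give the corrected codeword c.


S = (1, 10, 1), error at position 2, error magnitude e = 2, c = [5, 6, 7, 9, 10].

Step 1: column multipliers v_i = (∏_{j≠i}(α_i − α_j))^{−1} mod 11.
  i = 1 (α = 4): (4−10)(4−5)(4−6)(4−1) = (−6)·(−1)·(−2)·3 = −36 ≡ 8, so v_1 = 8^{−1} = 7 (mod 11).
  i = 2 (α = 10): (10−4)(10−5)(10−6)(10−1) = 6·5·4·9 = 1080 ≡ 2, so v_2 = 2^{−1} = 6 (mod 11).
  i = 3 (α = 5): (5−4)(5−10)(5−6)(5−1) = 1·(−5)·(−1)·4 = 20 ≡ 9, so v_3 = 9^{−1} = 5 (mod 11).
  i = 4 (α = 6): (6−4)(6−10)(6−5)(6−1) = 2·(−4)·1·5 = −40 ≡ 4, so v_4 = 4^{−1} = 3 (mod 11).
  i = 5 (α = 1): (1−4)(1−10)(1−5)(1−6) = (−3)·(−9)·(−4)·(−5) = 540 ≡ 1, so v_5 = 1^{−1} = 1 (mod 11).
  v = [7, 6, 5, 3, 1].
Step 2: syndromes of r = [5, 8, 7, 9, 10] (all sums mod 11).
  S_0 = Σ v_i r_i = 7·5 + 6·8 + 5·7 + 3·9 + 1·10 = 155 ≡ 1.
  S_1 = Σ v_i α_i r_i = 7·4·5 + 6·10·8 + 5·5·7 + 3·6·9 + 1·1·10 = 967 ≡ 10.
  α_i^2 mod 11 = [5, 1, 3, 3, 1].
  S_2 = Σ v_i α_i^2 r_i = 7·5·5 + 6·1·8 + 5·3·7 + 3·3·9 + 1·1·10 = 419 ≡ 1.
  S = (1, 10, 1) ≠ 0, so r is not a codeword (an error is present).
Step 3: locate the error. For a single error e at position i, S_ℓ = v_i·e·α_i^ℓ, so α_err = S_1/S_0.
  S_0^{−1} = 1^{−1} = 1 (mod 11), so α_err = 10·1 = 10 ≡ 10 = α_2. Error position i = 2.
  Consistency check: S_2/S_1 = 1·10 = 10 ≡ 10 = α_err ✓ (single-error assumption holds).
Step 4: error magnitude e = S_0/v_2 = S_0·∏_{j≠2}(α_2 − α_j) = 1·2 = 2 ≡ 2 (mod 11).
Step 5: correct position 2: c_2 = r_2 − e = 8 − 2 ≡ 6 (mod 11). Hence c = [5, 6, 7, 9, 10].
  Check: interpolating c through the α_i gives m(x) = 8 + 2·x (degree < 2) with m(α_i) = c_i for every i, so c is indeed a codeword.


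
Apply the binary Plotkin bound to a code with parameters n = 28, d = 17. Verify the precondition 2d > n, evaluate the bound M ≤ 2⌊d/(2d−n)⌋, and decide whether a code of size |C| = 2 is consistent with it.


Plotkin bound M ≤ 4; given |C| = 2 ≤ bound (satisfied).

Check applicability: 2d = 34, n = 28.
2d − n = 6 > 0, so Plotkin applies.
Compute d/(2d−n) = 17/6 ≈ 2.8333.
⌊d/(2d−n)⌋ = 2.
Plotkin bound: M ≤ 2·2 = 4.
Given |C| = 2, check: satisfied.
This |C| is below the Plotkin bound.


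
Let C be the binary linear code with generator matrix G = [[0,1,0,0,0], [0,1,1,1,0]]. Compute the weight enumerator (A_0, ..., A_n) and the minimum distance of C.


Weight distribution: A_0 = 1, A_1 = 1, A_2 = 1, A_3 = 1. Minimum distance d = 1.

Enumerate all 2^2 = 4 messages m ∈ F_2^2.
For each, compute codeword c = mG in F_2^5, then tally its weight.
  m = 00 → c = 00000, weight = 0.
  m = 10 → c = 01000, weight = 1.
  m = 01 → c = 01110, weight = 3.
  m = 11 → c = 00110, weight = 2.
Tally weights:
  weight 0: 1 codewords.
  weight 1: 1 codewords.
  weight 2: 1 codewords.
  weight 3: 1 codewords.
Minimum distance d = smallest w > 0 with A_w > 0 = 1.
Sanity: Σ A_w = 4 = 2^2 = 4 ✓.


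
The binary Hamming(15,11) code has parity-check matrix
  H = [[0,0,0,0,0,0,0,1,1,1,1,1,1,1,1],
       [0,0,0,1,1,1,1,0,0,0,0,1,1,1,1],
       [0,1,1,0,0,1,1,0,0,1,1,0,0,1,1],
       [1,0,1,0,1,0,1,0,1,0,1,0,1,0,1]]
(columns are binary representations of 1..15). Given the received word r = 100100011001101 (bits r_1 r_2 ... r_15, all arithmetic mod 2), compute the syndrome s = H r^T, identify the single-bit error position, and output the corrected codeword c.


s = (1, 0, 1, 0)^T, error position = 10, corrected codeword c = 100100011101101

Compute s = H r^T mod 2 one row at a time:
  s_1 = 1 + 1 + 0 + 0 + 1 + 1 + 0 + 1 = 5 ≡ 1 (mod 2).
  s_2 = 1 + 0 + 0 + 0 + 1 + 1 + 0 + 1 = 4 ≡ 0 (mod 2).
  s_3 = 0 + 0 + 0 + 0 + 0 + 0 + 0 + 1 = 1 ≡ 1 (mod 2).
  s_4 = 1 + 0 + 0 + 0 + 1 + 0 + 1 + 1 = 4 ≡ 0 (mod 2).
s = (1, 0, 1, 0)^T — this equals column 10 of H (binary 1010), so error is at position 10.
Correct: flip bit 10 of r = 100100011001101 to get c = 100100011101101.


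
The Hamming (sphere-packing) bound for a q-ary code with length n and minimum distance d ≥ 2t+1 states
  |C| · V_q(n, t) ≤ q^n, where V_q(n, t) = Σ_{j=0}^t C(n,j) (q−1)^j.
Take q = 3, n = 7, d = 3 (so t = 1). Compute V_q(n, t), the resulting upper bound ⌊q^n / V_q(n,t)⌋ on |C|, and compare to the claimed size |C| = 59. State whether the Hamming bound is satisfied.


V_q(n, t) = 15, q^n = 2187, Hamming bound = 145, |C| = 59 ≤ bound (satisfied).

Step 1: Compute V_q(n, t) = Σ_{j=0}^1 C(n, j) (q−1)^j.
  j = 0: C(7,0)·(2)^0 = 1·1 = 1.
  j = 1: C(7,1)·(2)^1 = 7·2 = 14.
  V_q(n, t) = 1 + 14 = 15.
Step 2: q^n = 3^7 = 2187.
Step 3: Hamming bound ⌊q^n / V_q(n,t)⌋ = ⌊2187/15⌋ = 145.
Step 4: Compare |C| = 59 to 145: satisfied.
The claimed |C| lies below the Hamming bound.


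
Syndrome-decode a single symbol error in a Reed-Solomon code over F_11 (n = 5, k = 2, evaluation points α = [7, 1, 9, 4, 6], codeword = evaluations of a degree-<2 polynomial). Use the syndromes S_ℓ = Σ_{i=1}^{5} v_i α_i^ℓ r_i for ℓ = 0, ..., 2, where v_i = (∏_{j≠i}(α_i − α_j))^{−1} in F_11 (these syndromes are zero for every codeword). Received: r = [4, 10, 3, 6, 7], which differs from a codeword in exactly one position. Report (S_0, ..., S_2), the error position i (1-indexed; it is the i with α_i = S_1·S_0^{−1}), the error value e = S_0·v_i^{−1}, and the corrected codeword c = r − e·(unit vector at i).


S = (3, 10, 4), error at position 1, error magnitude e = 2, c = [2, 10, 3, 6, 7].

Step 1: column multipliers v_i = (∏_{j≠i}(α_i − α_j))^{−1} mod 11.
  i = 1 (α = 7): (7−1)(7−9)(7−4)(7−6) = 6·(−2)·3·1 = −36 ≡ 8, so v_1 = 8^{−1} = 7 (mod 11).
  i = 2 (α = 1): (1−7)(1−9)(1−4)(1−6) = (−6)·(−8)·(−3)·(−5) = 720 ≡ 5, so v_2 = 5^{−1} = 9 (mod 11).
  i = 3 (α = 9): (9−7)(9−1)(9−4)(9−6) = 2·8·5·3 = 240 ≡ 9, so v_3 = 9^{−1} = 5 (mod 11).
  i = 4 (α = 4): (4−7)(4−1)(4−9)(4−6) = (−3)·3·(−5)·(−2) = −90 ≡ 9, so v_4 = 9^{−1} = 5 (mod 11).
  i = 5 (α = 6): (6−7)(6−1)(6−9)(6−4) = (−1)·5·(−3)·2 = 30 ≡ 8, so v_5 = 8^{−1} = 7 (mod 11).
  v = [7, 9, 5, 5, 7].
Step 2: syndromes of r = [4, 10, 3, 6, 7] (all sums mod 11).
  S_0 = Σ v_i r_i = 7·4 + 9·10 + 5·3 + 5·6 + 7·7 = 212 ≡ 3.
  S_1 = Σ v_i α_i r_i = 7·7·4 + 9·1·10 + 5·9·3 + 5·4·6 + 7·6·7 = 835 ≡ 10.
  α_i^2 mod 11 = [5, 1, 4, 5, 3].
  S_2 = Σ v_i α_i^2 r_i = 7·5·4 + 9·1·10 + 5·4·3 + 5·5·6 + 7·3·7 = 587 ≡ 4.
  S = (3, 10, 4) ≠ 0, so r is not a codeword (an error is present).
Step 3: locate the error. For a single error e at position i, S_ℓ = v_i·e·α_i^ℓ, so α_err = S_1/S_0.
  S_0^{−1} = 3^{−1} = 4 (mod 11), so α_err = 10·4 = 40 ≡ 7 = α_1. Error position i = 1.
  Consistency check: S_2/S_1 = 4·10 = 40 ≡ 7 = α_err ✓ (single-error assumption holds).
Step 4: error magnitude e = S_0/v_1 = S_0·∏_{j≠1}(α_1 − α_j) = 3·8 = 24 ≡ 2 (mod 11).
Step 5: correct position 1: c_1 = r_1 − e = 4 − 2 ≡ 2 (mod 11). Hence c = [2, 10, 3, 6, 7].
  Check: interpolating c through the α_i gives m(x) = 4 + 6·x (degree < 2) with m(α_i) = c_i for every i, so c is indeed a codeword.


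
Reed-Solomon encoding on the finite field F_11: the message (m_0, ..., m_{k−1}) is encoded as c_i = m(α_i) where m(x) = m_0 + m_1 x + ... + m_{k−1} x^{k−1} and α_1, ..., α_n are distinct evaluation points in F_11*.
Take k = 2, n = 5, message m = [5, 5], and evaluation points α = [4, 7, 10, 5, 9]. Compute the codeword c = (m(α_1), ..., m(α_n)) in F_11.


c = [3, 7, 0, 8, 6]

Message polynomial: m(x) = 5 + 5·x (mod 11).
For each evaluation point α_i, compute m(α_i) mod 11:
  α_1 = 4: Horner steps 5 → 3, so m(4) = 3.
  α_2 = 7: Horner steps 5 → 7, so m(7) = 7.
  α_3 = 10: Horner steps 5 → 0, so m(10) = 0.
  α_4 = 5: Horner steps 5 → 8, so m(5) = 8.
  α_5 = 9: Horner steps 5 → 6, so m(9) = 6.
Codeword c = [3, 7, 0, 8, 6] ∈ F_11^5.


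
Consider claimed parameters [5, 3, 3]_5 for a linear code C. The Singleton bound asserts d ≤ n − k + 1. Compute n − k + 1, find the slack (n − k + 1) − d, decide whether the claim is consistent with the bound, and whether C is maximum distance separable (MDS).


Singleton RHS = n − k + 1 = 3, slack = 0, bound satisfied, MDS.

Singleton bound: d ≤ n − k + 1.
Here n = 5, k = 3, so n − k + 1 = 3.
Given d = 3, check d ≤ 3: YES.
Slack = (n − k + 1) − d = 0.
The code is MDS (slack = 0).
Description: the claimed parameters are [5, 3, 3]_5; such a code would be MDS (meets Singleton bound).


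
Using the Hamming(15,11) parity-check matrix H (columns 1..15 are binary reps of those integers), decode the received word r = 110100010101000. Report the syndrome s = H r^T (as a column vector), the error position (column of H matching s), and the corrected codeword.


s = (1, 0, 0, 1)^T, error position = 9, corrected codeword c = 110100011101000

Compute s = H r^T mod 2 one row at a time:
  s_1 = 1 + 0 + 1 + 0 + 1 + 0 + 0 + 0 = 3 ≡ 1 (mod 2).
  s_2 = 1 + 0 + 0 + 0 + 1 + 0 + 0 + 0 = 2 ≡ 0 (mod 2).
  s_3 = 1 + 0 + 0 + 0 + 1 + 0 + 0 + 0 = 2 ≡ 0 (mod 2).
  s_4 = 1 + 0 + 0 + 0 + 0 + 0 + 0 + 0 = 1 ≡ 1 (mod 2).
s = (1, 0, 0, 1)^T — this equals column 9 of H (binary 1001), so error is at position 9.
Correct: flip bit 9 of r = 110100010101000 to get c = 110100011101000.


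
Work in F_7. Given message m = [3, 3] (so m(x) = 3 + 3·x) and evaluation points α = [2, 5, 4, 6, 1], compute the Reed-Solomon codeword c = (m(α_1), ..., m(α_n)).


c = [2, 4, 1, 0, 6]

Message polynomial: m(x) = 3 + 3·x (mod 7).
For each evaluation point α_i, compute m(α_i) mod 7:
  α_1 = 2: Horner steps 3 → 2, so m(2) = 2.
  α_2 = 5: Horner steps 3 → 4, so m(5) = 4.
  α_3 = 4: Horner steps 3 → 1, so m(4) = 1.
  α_4 = 6: Horner steps 3 → 0, so m(6) = 0.
  α_5 = 1: Horner steps 3 → 6, so m(1) = 6.
Codeword c = [2, 4, 1, 0, 6] ∈ F_7^5.


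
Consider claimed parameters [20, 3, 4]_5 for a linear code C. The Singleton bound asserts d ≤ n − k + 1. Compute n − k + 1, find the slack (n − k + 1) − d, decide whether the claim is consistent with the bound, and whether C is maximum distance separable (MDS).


Singleton RHS = n − k + 1 = 18, slack = 14, bound satisfied, not MDS.

Singleton bound: d ≤ n − k + 1.
Here n = 20, k = 3, so n − k + 1 = 18.
Given d = 4, check d ≤ 18: YES.
Slack = (n − k + 1) − d = 14.
The code is NOT MDS (slack = 14 > 0).
Description: the claimed parameters are [20, 3, 4]_5; such a code would be non-MDS.


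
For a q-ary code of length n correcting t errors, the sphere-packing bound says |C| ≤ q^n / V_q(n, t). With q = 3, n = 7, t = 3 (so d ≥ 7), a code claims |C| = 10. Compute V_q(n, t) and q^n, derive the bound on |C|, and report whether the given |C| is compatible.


V_q(n, t) = 379, q^n = 2187, Hamming bound = 5, |C| = 10 > bound (violated).

Step 1: Compute V_q(n, t) = Σ_{j=0}^3 C(n, j) (q−1)^j.
  j = 0: C(7,0)·(2)^0 = 1·1 = 1.
  j = 1: C(7,1)·(2)^1 = 7·2 = 14.
  j = 2: C(7,2)·(2)^2 = 21·4 = 84.
  j = 3: C(7,3)·(2)^3 = 35·8 = 280.
  V_q(n, t) = 1 + 14 + 84 + 280 = 379.
Step 2: q^n = 3^7 = 2187.
Step 3: Hamming bound ⌊q^n / V_q(n,t)⌋ = ⌊2187/379⌋ = 5.
Step 4: Compare |C| = 10 to 5: violated.
The claimed |C| lies above the Hamming bound, so no 3-ary code of length 7 with d ≥ 7 can have 10 codewords.


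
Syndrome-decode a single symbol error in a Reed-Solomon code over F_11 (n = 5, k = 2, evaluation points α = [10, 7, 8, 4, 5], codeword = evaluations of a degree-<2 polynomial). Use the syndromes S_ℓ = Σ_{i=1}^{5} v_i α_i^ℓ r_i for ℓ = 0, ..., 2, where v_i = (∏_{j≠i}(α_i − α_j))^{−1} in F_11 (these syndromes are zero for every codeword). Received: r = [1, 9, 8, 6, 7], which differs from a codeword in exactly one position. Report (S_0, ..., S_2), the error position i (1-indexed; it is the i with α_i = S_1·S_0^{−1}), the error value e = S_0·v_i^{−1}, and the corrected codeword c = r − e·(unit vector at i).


S = (1, 8, 9), error at position 3, error magnitude e = 9, c = [1, 9, 10, 6, 7].

Step 1: column multipliers v_i = (∏_{j≠i}(α_i − α_j))^{−1} mod 11.
  i = 1 (α = 10): (10−7)(10−8)(10−4)(10−5) = 3·2·6·5 = 180 ≡ 4, so v_1 = 4^{−1} = 3 (mod 11).
  i = 2 (α = 7): (7−10)(7−8)(7−4)(7−5) = (−3)·(−1)·3·2 = 18 ≡ 7, so v_2 = 7^{−1} = 8 (mod 11).
  i = 3 (α = 8): (8−10)(8−7)(8−4)(8−5) = (−2)·1·4·3 = −24 ≡ 9, so v_3 = 9^{−1} = 5 (mod 11).
  i = 4 (α = 4): (4−10)(4−7)(4−8)(4−5) = (−6)·(−3)·(−4)·(−1) = 72 ≡ 6, so v_4 = 6^{−1} = 2 (mod 11).
  i = 5 (α = 5): (5−10)(5−7)(5−8)(5−4) = (−5)·(−2)·(−3)·1 = −30 ≡ 3, so v_5 = 3^{−1} = 4 (mod 11).
  v = [3, 8, 5, 2, 4].
Step 2: syndromes of r = [1, 9, 8, 6, 7] (all sums mod 11).
  S_0 = Σ v_i r_i = 3·1 + 8·9 + 5·8 + 2·6 + 4·7 = 155 ≡ 1.
  S_1 = Σ v_i α_i r_i = 3·10·1 + 8·7·9 + 5·8·8 + 2·4·6 + 4·5·7 = 1042 ≡ 8.
  α_i^2 mod 11 = [1, 5, 9, 5, 3].
  S_2 = Σ v_i α_i^2 r_i = 3·1·1 + 8·5·9 + 5·9·8 + 2·5·6 + 4·3·7 = 867 ≡ 9.
  S = (1, 8, 9) ≠ 0, so r is not a codeword (an error is present).
Step 3: locate the error. For a single error e at position i, S_ℓ = v_i·e·α_i^ℓ, so α_err = S_1/S_0.
  S_0^{−1} = 1^{−1} = 1 (mod 11), so α_err = 8·1 = 8 ≡ 8 = α_3. Error position i = 3.
  Consistency check: S_2/S_1 = 9·7 = 63 ≡ 8 = α_err ✓ (single-error assumption holds).
Step 4: error magnitude e = S_0/v_3 = S_0·∏_{j≠3}(α_3 − α_j) = 1·9 = 9 ≡ 9 (mod 11).
Step 5: correct position 3: c_3 = r_3 − e = 8 − 9 ≡ 10 (mod 11). Hence c = [1, 9, 10, 6, 7].
  Check: interpolating c through the α_i gives m(x) = 2 + 1·x (degree < 2) with m(α_i) = c_i for every i, so c is indeed a codeword.


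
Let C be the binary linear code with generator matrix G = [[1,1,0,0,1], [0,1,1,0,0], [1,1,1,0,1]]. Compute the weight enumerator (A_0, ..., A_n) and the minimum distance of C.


Weight distribution: A_0 = 1, A_1 = 2, A_2 = 2, A_3 = 2, A_4 = 1. Minimum distance d = 1.

Enumerate all 2^3 = 8 messages m ∈ F_2^3.
For each, compute codeword c = mG in F_2^5, then tally its weight.
  m = 000 → c = 00000, weight = 0.
  m = 100 → c = 11001, weight = 3.
  m = 010 → c = 01100, weight = 2.
  m = 110 → c = 10101, weight = 3.
  m = 001 → c = 11101, weight = 4.
  m = 101 → c = 00100, weight = 1.
  m = 011 → c = 10001, weight = 2.
  m = 111 → c = 01000, weight = 1.
Tally weights:
  weight 0: 1 codewords.
  weight 1: 2 codewords.
  weight 2: 2 codewords.
  weight 3: 2 codewords.
  weight 4: 1 codewords.
Minimum distance d = smallest w > 0 with A_w > 0 = 1.
Sanity: Σ A_w = 8 = 2^3 = 8 ✓.


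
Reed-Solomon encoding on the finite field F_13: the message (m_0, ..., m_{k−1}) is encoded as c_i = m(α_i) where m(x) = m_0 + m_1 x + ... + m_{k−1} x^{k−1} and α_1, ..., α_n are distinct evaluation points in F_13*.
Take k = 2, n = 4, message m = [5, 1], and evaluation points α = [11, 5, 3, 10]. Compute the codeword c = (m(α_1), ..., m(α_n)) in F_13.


c = [3, 10, 8, 2]

Message polynomial: m(x) = 5 + 1·x (mod 13).
For each evaluation point α_i, compute m(α_i) mod 13:
  α_1 = 11: Horner steps 1 → 3, so m(11) = 3.
  α_2 = 5: Horner steps 1 → 10, so m(5) = 10.
  α_3 = 3: Horner steps 1 → 8, so m(3) = 8.
  α_4 = 10: Horner steps 1 → 2, so m(10) = 2.
Codeword c = [3, 10, 8, 2] ∈ F_13^4.


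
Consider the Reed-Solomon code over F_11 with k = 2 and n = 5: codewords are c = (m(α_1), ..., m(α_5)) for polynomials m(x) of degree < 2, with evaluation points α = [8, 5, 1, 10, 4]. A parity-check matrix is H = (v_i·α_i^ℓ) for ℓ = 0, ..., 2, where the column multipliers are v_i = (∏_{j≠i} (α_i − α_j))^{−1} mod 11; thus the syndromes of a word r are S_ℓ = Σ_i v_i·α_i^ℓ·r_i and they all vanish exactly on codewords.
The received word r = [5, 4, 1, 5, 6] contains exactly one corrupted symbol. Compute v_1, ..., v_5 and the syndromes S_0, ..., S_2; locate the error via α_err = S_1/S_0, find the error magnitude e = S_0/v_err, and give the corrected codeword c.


S = (5, 7, 1), error at position 1, error magnitude e = 7, c = [9, 4, 1, 5, 6].

Step 1: column multipliers v_i = (∏_{j≠i}(α_i − α_j))^{−1} mod 11.
  i = 1 (α = 8): (8−5)(8−1)(8−10)(8−4) = 3·7·(−2)·4 = −168 ≡ 8, so v_1 = 8^{−1} = 7 (mod 11).
  i = 2 (α = 5): (5−8)(5−1)(5−10)(5−4) = (−3)·4·(−5)·1 = 60 ≡ 5, so v_2 = 5^{−1} = 9 (mod 11).
  i = 3 (α = 1): (1−8)(1−5)(1−10)(1−4) = (−7)·(−4)·(−9)·(−3) = 756 ≡ 8, so v_3 = 8^{−1} = 7 (mod 11).
  i = 4 (α = 10): (10−8)(10−5)(10−1)(10−4) = 2·5·9·6 = 540 ≡ 1, so v_4 = 1^{−1} = 1 (mod 11).
  i = 5 (α = 4): (4−8)(4−5)(4−1)(4−10) = (−4)·(−1)·3·(−6) = −72 ≡ 5, so v_5 = 5^{−1} = 9 (mod 11).
  v = [7, 9, 7, 1, 9].
Step 2: syndromes of r = [5, 4, 1, 5, 6] (all sums mod 11).
  S_0 = Σ v_i r_i = 7·5 + 9·4 + 7·1 + 1·5 + 9·6 = 137 ≡ 5.
  S_1 = Σ v_i α_i r_i = 7·8·5 + 9·5·4 + 7·1·1 + 1·10·5 + 9·4·6 = 733 ≡ 7.
  α_i^2 mod 11 = [9, 3, 1, 1, 5].
  S_2 = Σ v_i α_i^2 r_i = 7·9·5 + 9·3·4 + 7·1·1 + 1·1·5 + 9·5·6 = 705 ≡ 1.
  S = (5, 7, 1) ≠ 0, so r is not a codeword (an error is present).
Step 3: locate the error. For a single error e at position i, S_ℓ = v_i·e·α_i^ℓ, so α_err = S_1/S_0.
  S_0^{−1} = 5^{−1} = 9 (mod 11), so α_err = 7·9 = 63 ≡ 8 = α_1. Error position i = 1.
  Consistency check: S_2/S_1 = 1·8 = 8 ≡ 8 = α_err ✓ (single-error assumption holds).
Step 4: error magnitude e = S_0/v_1 = S_0·∏_{j≠1}(α_1 − α_j) = 5·8 = 40 ≡ 7 (mod 11).
Step 5: correct position 1: c_1 = r_1 − e = 5 − 7 ≡ 9 (mod 11). Hence c = [9, 4, 1, 5, 6].
  Check: interpolating c through the α_i gives m(x) = 3 + 9·x (degree < 2) with m(α_i) = c_i for every i, so c is indeed a codeword.


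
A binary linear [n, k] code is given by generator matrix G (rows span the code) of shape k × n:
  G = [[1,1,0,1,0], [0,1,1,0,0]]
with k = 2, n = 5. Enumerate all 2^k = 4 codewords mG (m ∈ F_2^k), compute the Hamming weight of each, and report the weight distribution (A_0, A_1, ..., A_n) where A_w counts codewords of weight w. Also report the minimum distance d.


Weight distribution: A_0 = 1, A_2 = 1, A_3 = 2. Minimum distance d = 2.

Enumerate all 2^2 = 4 messages m ∈ F_2^2.
For each, compute codeword c = mG in F_2^5, then tally its weight.
  m = 00 → c = 00000, weight = 0.
  m = 10 → c = 11010, weight = 3.
  m = 01 → c = 01100, weight = 2.
  m = 11 → c = 10110, weight = 3.
Tally weights:
  weight 0: 1 codewords.
  weight 2: 1 codewords.
  weight 3: 2 codewords.
Minimum distance d = smallest w > 0 with A_w > 0 = 2.
Sanity: Σ A_w = 4 = 2^2 = 4 ✓.


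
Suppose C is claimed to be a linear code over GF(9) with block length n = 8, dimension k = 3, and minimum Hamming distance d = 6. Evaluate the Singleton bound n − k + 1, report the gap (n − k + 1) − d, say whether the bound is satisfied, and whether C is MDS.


Singleton RHS = n − k + 1 = 6, slack = 0, bound satisfied, MDS.

Singleton bound: d ≤ n − k + 1.
Here n = 8, k = 3, so n − k + 1 = 6.
Given d = 6, check d ≤ 6: YES.
Slack = (n − k + 1) − d = 0.
The code is MDS (slack = 0).
Description: the claimed parameters are [8, 3, 6]_9; such a code would be MDS (meets Singleton bound).


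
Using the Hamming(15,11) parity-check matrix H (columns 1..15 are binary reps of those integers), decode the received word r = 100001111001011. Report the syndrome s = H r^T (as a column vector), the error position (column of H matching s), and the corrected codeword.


s = (1, 1, 0, 0)^T, error position = 12, corrected codeword c = 100001111000011

Compute s = H r^T mod 2 one row at a time:
  s_1 = 1 + 1 + 0 + 0 + 1 + 0 + 1 + 1 = 5 ≡ 1 (mod 2).
  s_2 = 0 + 0 + 1 + 1 + 1 + 0 + 1 + 1 = 5 ≡ 1 (mod 2).
  s_3 = 0 + 0 + 1 + 1 + 0 + 0 + 1 + 1 = 4 ≡ 0 (mod 2).
  s_4 = 1 + 0 + 0 + 1 + 1 + 0 + 0 + 1 = 4 ≡ 0 (mod 2).
s = (1, 1, 0, 0)^T — this equals column 12 of H (binary 1100), so error is at position 12.
Correct: flip bit 12 of r = 100001111001011 to get c = 100001111000011.


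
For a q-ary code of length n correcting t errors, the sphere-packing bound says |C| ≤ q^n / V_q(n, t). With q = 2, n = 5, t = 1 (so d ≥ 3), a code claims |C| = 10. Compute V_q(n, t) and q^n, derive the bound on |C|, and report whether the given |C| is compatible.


V_q(n, t) = 6, q^n = 32, Hamming bound = 5, |C| = 10 > bound (violated).

Step 1: Compute V_q(n, t) = Σ_{j=0}^1 C(n, j) (q−1)^j.
  j = 0: C(5,0)·(1)^0 = 1·1 = 1.
  j = 1: C(5,1)·(1)^1 = 5·1 = 5.
  V_q(n, t) = 1 + 5 = 6.
Step 2: q^n = 2^5 = 32.
Step 3: Hamming bound ⌊q^n / V_q(n,t)⌋ = ⌊32/6⌋ = 5.
Step 4: Compare |C| = 10 to 5: violated.
The claimed |C| lies above the Hamming bound, so no 2-ary code of length 5 with d ≥ 3 can have 10 codewords.


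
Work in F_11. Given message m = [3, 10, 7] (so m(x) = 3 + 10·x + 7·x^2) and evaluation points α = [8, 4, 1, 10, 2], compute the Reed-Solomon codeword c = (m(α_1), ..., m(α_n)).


c = [3, 1, 9, 0, 7]

Message polynomial: m(x) = 3 + 10·x + 7·x^2 (mod 11).
For each evaluation point α_i, compute m(α_i) mod 11:
  α_1 = 8: Horner steps 7 → 0 → 3, so m(8) = 3.
  α_2 = 4: Horner steps 7 → 5 → 1, so m(4) = 1.
  α_3 = 1: Horner steps 7 → 6 → 9, so m(1) = 9.
  α_4 = 10: Horner steps 7 → 3 → 0, so m(10) = 0.
  α_5 = 2: Horner steps 7 → 2 → 7, so m(2) = 7.
Codeword c = [3, 1, 9, 0, 7] ∈ F_11^5.


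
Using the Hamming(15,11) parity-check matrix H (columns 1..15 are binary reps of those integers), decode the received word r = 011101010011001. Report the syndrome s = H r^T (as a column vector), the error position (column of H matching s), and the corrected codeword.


s = (0, 0, 1, 1)^T, error position = 3, corrected codeword c = 010101010011001

Compute s = H r^T mod 2 one row at a time:
  s_1 = 1 + 0 + 0 + 1 + 1 + 0 + 0 + 1 = 4 ≡ 0 (mod 2).
  s_2 = 1 + 0 + 1 + 0 + 1 + 0 + 0 + 1 = 4 ≡ 0 (mod 2).
  s_3 = 1 + 1 + 1 + 0 + 0 + 1 + 0 + 1 = 5 ≡ 1 (mod 2).
  s_4 = 0 + 1 + 0 + 0 + 0 + 1 + 0 + 1 = 3 ≡ 1 (mod 2).
s = (0, 0, 1, 1)^T — this equals column 3 of H (binary 0011), so error is at position 3.
Correct: flip bit 3 of r = 011101010011001 to get c = 010101010011001.


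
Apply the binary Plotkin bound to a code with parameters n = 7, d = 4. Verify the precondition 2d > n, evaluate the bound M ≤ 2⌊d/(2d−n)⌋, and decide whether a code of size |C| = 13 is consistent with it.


Plotkin bound M ≤ 8; given |C| = 13 > bound (violated).

Check applicability: 2d = 8, n = 7.
2d − n = 1 > 0, so Plotkin applies.
Compute d/(2d−n) = 4/1 ≈ 4.0000.
⌊d/(2d−n)⌋ = 4.
Plotkin bound: M ≤ 2·4 = 8.
Given |C| = 13, check: VIOLATED.
This |C| is above the Plotkin bound, so no binary code with n = 7, d = 4 and 13 codewords exists.


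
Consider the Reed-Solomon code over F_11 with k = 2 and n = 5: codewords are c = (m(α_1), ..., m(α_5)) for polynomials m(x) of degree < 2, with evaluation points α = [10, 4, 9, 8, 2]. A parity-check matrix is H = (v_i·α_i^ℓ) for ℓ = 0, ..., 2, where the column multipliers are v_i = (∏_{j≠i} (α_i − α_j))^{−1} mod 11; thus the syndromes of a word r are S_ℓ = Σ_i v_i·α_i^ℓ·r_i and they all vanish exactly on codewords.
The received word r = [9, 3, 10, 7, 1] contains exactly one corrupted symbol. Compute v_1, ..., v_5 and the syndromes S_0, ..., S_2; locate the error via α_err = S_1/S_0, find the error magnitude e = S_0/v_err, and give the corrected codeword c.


S = (10, 2, 7), error at position 3, error magnitude e = 2, c = [9, 3, 8, 7, 1].

Step 1: column multipliers v_i = (∏_{j≠i}(α_i − α_j))^{−1} mod 11.
  i = 1 (α = 10): (10−4)(10−9)(10−8)(10−2) = 6·1·2·8 = 96 ≡ 8, so v_1 = 8^{−1} = 7 (mod 11).
  i = 2 (α = 4): (4−10)(4−9)(4−8)(4−2) = (−6)·(−5)·(−4)·2 = −240 ≡ 2, so v_2 = 2^{−1} = 6 (mod 11).
  i = 3 (α = 9): (9−10)(9−4)(9−8)(9−2) = (−1)·5·1·7 = −35 ≡ 9, so v_3 = 9^{−1} = 5 (mod 11).
  i = 4 (α = 8): (8−10)(8−4)(8−9)(8−2) = (−2)·4·(−1)·6 = 48 ≡ 4, so v_4 = 4^{−1} = 3 (mod 11).
  i = 5 (α = 2): (2−10)(2−4)(2−9)(2−8) = (−8)·(−2)·(−7)·(−6) = 672 ≡ 1, so v_5 = 1^{−1} = 1 (mod 11).
  v = [7, 6, 5, 3, 1].
Step 2: syndromes of r = [9, 3, 10, 7, 1] (all sums mod 11).
  S_0 = Σ v_i r_i = 7·9 + 6·3 + 5·10 + 3·7 + 1·1 = 153 ≡ 10.
  S_1 = Σ v_i α_i r_i = 7·10·9 + 6·4·3 + 5·9·10 + 3·8·7 + 1·2·1 = 1322 ≡ 2.
  α_i^2 mod 11 = [1, 5, 4, 9, 4].
  S_2 = Σ v_i α_i^2 r_i = 7·1·9 + 6·5·3 + 5·4·10 + 3·9·7 + 1·4·1 = 546 ≡ 7.
  S = (10, 2, 7) ≠ 0, so r is not a codeword (an error is present).
Step 3: locate the error. For a single error e at position i, S_ℓ = v_i·e·α_i^ℓ, so α_err = S_1/S_0.
  S_0^{−1} = 10^{−1} = 10 (mod 11), so α_err = 2·10 = 20 ≡ 9 = α_3. Error position i = 3.
  Consistency check: S_2/S_1 = 7·6 = 42 ≡ 9 = α_err ✓ (single-error assumption holds).
Step 4: error magnitude e = S_0/v_3 = S_0·∏_{j≠3}(α_3 − α_j) = 10·9 = 90 ≡ 2 (mod 11).
Step 5: correct position 3: c_3 = r_3 − e = 10 − 2 ≡ 8 (mod 11). Hence c = [9, 3, 8, 7, 1].
  Check: interpolating c through the α_i gives m(x) = 10 + 1·x (degree < 2) with m(α_i) = c_i for every i, so c is indeed a codeword.


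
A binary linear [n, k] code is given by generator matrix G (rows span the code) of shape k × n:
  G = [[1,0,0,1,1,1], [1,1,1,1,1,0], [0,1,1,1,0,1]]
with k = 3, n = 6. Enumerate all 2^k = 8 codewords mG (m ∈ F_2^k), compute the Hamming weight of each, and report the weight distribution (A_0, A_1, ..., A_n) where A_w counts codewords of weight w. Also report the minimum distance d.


Weight distribution: A_0 = 1, A_1 = 1, A_3 = 2, A_4 = 3, A_5 = 1. Minimum distance d = 1.

Enumerate all 2^3 = 8 messages m ∈ F_2^3.
For each, compute codeword c = mG in F_2^6, then tally its weight.
  m = 000 → c = 000000, weight = 0.
  m = 100 → c = 100111, weight = 4.
  m = 010 → c = 111110, weight = 5.
  m = 110 → c = 011001, weight = 3.
  m = 001 → c = 011101, weight = 4.
  m = 101 → c = 111010, weight = 4.
  m = 011 → c = 100011, weight = 3.
  m = 111 → c = 000100, weight = 1.
Tally weights:
  weight 0: 1 codewords.
  weight 1: 1 codewords.
  weight 3: 2 codewords.
  weight 4: 3 codewords.
  weight 5: 1 codewords.
Minimum distance d = smallest w > 0 with A_w > 0 = 1.
Sanity: Σ A_w = 8 = 2^3 = 8 ✓.


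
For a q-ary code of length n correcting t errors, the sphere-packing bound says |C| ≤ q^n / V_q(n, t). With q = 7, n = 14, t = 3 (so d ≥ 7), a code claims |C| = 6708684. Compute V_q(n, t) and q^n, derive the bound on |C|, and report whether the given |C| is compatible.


V_q(n, t) = 81985, q^n = 678223072849, Hamming bound = 8272526, |C| = 6708684 ≤ bound (satisfied).

Step 1: Compute V_q(n, t) = Σ_{j=0}^3 C(n, j) (q−1)^j.
  j = 0: C(14,0)·(6)^0 = 1·1 = 1.
  j = 1: C(14,1)·(6)^1 = 14·6 = 84.
  j = 2: C(14,2)·(6)^2 = 91·36 = 3276.
  j = 3: C(14,3)·(6)^3 = 364·216 = 78624.
  V_q(n, t) = 1 + 84 + 3276 + 78624 = 81985.
Step 2: q^n = 7^14 = 678223072849.
Step 3: Hamming bound ⌊q^n / V_q(n,t)⌋ = ⌊678223072849/81985⌋ = 8272526.
Step 4: Compare |C| = 6708684 to 8272526: satisfied.
The claimed |C| lies below the Hamming bound.


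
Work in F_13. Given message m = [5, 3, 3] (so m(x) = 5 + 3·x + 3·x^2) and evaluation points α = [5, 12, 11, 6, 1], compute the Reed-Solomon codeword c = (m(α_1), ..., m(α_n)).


c = [4, 5, 11, 1, 11]

Message polynomial: m(x) = 5 + 3·x + 3·x^2 (mod 13).
For each evaluation point α_i, compute m(α_i) mod 13:
  α_1 = 5: Horner steps 3 → 5 → 4, so m(5) = 4.
  α_2 = 12: Horner steps 3 → 0 → 5, so m(12) = 5.
  α_3 = 11: Horner steps 3 → 10 → 11, so m(11) = 11.
  α_4 = 6: Horner steps 3 → 8 → 1, so m(6) = 1.
  α_5 = 1: Horner steps 3 → 6 → 11, so m(1) = 11.
Codeword c = [4, 5, 11, 1, 11] ∈ F_13^5.


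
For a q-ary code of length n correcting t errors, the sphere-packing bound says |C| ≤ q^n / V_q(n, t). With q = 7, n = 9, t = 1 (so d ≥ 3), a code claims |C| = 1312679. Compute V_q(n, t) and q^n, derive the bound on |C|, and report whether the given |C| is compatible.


V_q(n, t) = 55, q^n = 40353607, Hamming bound = 733701, |C| = 1312679 > bound (violated).

Step 1: Compute V_q(n, t) = Σ_{j=0}^1 C(n, j) (q−1)^j.
  j = 0: C(9,0)·(6)^0 = 1·1 = 1.
  j = 1: C(9,1)·(6)^1 = 9·6 = 54.
  V_q(n, t) = 1 + 54 = 55.
Step 2: q^n = 7^9 = 40353607.
Step 3: Hamming bound ⌊q^n / V_q(n,t)⌋ = ⌊40353607/55⌋ = 733701.
Step 4: Compare |C| = 1312679 to 733701: violated.
The claimed |C| lies above the Hamming bound, so no 7-ary code of length 9 with d ≥ 3 can have 1312679 codewords.


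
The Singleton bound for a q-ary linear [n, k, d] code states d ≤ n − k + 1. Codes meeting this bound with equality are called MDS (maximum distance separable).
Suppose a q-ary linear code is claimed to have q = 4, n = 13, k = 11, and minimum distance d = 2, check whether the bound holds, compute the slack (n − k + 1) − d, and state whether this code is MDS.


Singleton RHS = n − k + 1 = 3, slack = 1, bound satisfied, not MDS.

Singleton bound: d ≤ n − k + 1.
Here n = 13, k = 11, so n − k + 1 = 3.
Given d = 2, check d ≤ 3: YES.
Slack = (n − k + 1) − d = 1.
The code is NOT MDS (slack = 1 > 0).
Description: the claimed parameters are [13, 11, 2]_4; such a code would be non-MDS.


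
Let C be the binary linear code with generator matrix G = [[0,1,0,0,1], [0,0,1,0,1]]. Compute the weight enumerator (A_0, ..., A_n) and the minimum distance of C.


Weight distribution: A_0 = 1, A_2 = 3. Minimum distance d = 2.

Enumerate all 2^2 = 4 messages m ∈ F_2^2.
For each, compute codeword c = mG in F_2^5, then tally its weight.
  m = 00 → c = 00000, weight = 0.
  m = 10 → c = 01001, weight = 2.
  m = 01 → c = 00101, weight = 2.
  m = 11 → c = 01100, weight = 2.
Tally weights:
  weight 0: 1 codewords.
  weight 2: 3 codewords.
Minimum distance d = smallest w > 0 with A_w > 0 = 2.
Sanity: Σ A_w = 4 = 2^2 = 4 ✓.


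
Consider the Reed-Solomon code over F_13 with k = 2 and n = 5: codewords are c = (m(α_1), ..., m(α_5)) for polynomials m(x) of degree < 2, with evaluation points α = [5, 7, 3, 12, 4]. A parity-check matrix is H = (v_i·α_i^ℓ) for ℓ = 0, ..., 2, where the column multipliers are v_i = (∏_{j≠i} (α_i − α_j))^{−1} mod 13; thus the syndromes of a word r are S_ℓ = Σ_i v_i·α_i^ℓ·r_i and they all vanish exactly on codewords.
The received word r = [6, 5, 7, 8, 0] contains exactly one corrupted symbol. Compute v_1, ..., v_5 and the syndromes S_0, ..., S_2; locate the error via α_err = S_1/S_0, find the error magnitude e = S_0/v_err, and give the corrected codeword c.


S = (7, 6, 7), error at position 4, error magnitude e = 12, c = [6, 5, 7, 9, 0].

Step 1: column multipliers v_i = (∏_{j≠i}(α_i − α_j))^{−1} mod 13.
  i = 1 (α = 5): (5−7)(5−3)(5−12)(5−4) = (−2)·2·(−7)·1 = 28 ≡ 2, so v_1 = 2^{−1} = 7 (mod 13).
  i = 2 (α = 7): (7−5)(7−3)(7−12)(7−4) = 2·4·(−5)·3 = −120 ≡ 10, so v_2 = 10^{−1} = 4 (mod 13).
  i = 3 (α = 3): (3−5)(3−7)(3−12)(3−4) = (−2)·(−4)·(−9)·(−1) = 72 ≡ 7, so v_3 = 7^{−1} = 2 (mod 13).
  i = 4 (α = 12): (12−5)(12−7)(12−3)(12−4) = 7·5·9·8 = 2520 ≡ 11, so v_4 = 11^{−1} = 6 (mod 13).
  i = 5 (α = 4): (4−5)(4−7)(4−3)(4−12) = (−1)·(−3)·1·(−8) = −24 ≡ 2, so v_5 = 2^{−1} = 7 (mod 13).
  v = [7, 4, 2, 6, 7].
Step 2: syndromes of r = [6, 5, 7, 8, 0] (all sums mod 13).
  S_0 = Σ v_i r_i = 7·6 + 4·5 + 2·7 + 6·8 + 7·0 = 124 ≡ 7.
  S_1 = Σ v_i α_i r_i = 7·5·6 + 4·7·5 + 2·3·7 + 6·12·8 + 7·4·0 = 968 ≡ 6.
  α_i^2 mod 13 = [12, 10, 9, 1, 3].
  S_2 = Σ v_i α_i^2 r_i = 7·12·6 + 4·10·5 + 2·9·7 + 6·1·8 + 7·3·0 = 878 ≡ 7.
  S = (7, 6, 7) ≠ 0, so r is not a codeword (an error is present).
Step 3: locate the error. For a single error e at position i, S_ℓ = v_i·e·α_i^ℓ, so α_err = S_1/S_0.
  S_0^{−1} = 7^{−1} = 2 (mod 13), so α_err = 6·2 = 12 ≡ 12 = α_4. Error position i = 4.
  Consistency check: S_2/S_1 = 7·11 = 77 ≡ 12 = α_err ✓ (single-error assumption holds).
Step 4: error magnitude e = S_0/v_4 = S_0·∏_{j≠4}(α_4 − α_j) = 7·11 = 77 ≡ 12 (mod 13).
Step 5: correct position 4: c_4 = r_4 − e = 8 − 12 ≡ 9 (mod 13). Hence c = [6, 5, 7, 9, 0].
  Check: interpolating c through the α_i gives m(x) = 2 + 6·x (degree < 2) with m(α_i) = c_i for every i, so c is indeed a codeword.


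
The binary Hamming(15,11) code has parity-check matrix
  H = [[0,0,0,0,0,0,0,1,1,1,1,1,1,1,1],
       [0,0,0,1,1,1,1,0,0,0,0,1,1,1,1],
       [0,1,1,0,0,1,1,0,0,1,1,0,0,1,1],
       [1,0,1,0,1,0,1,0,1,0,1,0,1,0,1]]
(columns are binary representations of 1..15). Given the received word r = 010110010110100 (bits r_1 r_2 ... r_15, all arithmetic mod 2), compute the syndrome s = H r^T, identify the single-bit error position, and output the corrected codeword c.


s = (0, 1, 1, 1)^T, error position = 7, corrected codeword c = 010110110110100

Compute s = H r^T mod 2 one row at a time:
  s_1 = 1 + 0 + 1 + 1 + 0 + 1 + 0 + 0 = 4 ≡ 0 (mod 2).
  s_2 = 1 + 1 + 0 + 0 + 0 + 1 + 0 + 0 = 3 ≡ 1 (mod 2).
  s_3 = 1 + 0 + 0 + 0 + 1 + 1 + 0 + 0 = 3 ≡ 1 (mod 2).
  s_4 = 0 + 0 + 1 + 0 + 0 + 1 + 1 + 0 = 3 ≡ 1 (mod 2).
s = (0, 1, 1, 1)^T — this equals column 7 of H (binary 0111), so error is at position 7.
Correct: flip bit 7 of r = 010110010110100 to get c = 010110110110100.


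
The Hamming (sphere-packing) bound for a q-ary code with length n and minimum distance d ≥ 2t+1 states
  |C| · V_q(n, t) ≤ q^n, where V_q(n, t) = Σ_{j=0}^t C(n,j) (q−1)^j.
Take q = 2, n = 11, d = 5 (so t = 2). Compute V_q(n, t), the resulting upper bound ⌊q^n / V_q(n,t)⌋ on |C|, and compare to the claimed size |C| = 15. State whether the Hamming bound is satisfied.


V_q(n, t) = 67, q^n = 2048, Hamming bound = 30, |C| = 15 ≤ bound (satisfied).

Step 1: Compute V_q(n, t) = Σ_{j=0}^2 C(n, j) (q−1)^j.
  j = 0: C(11,0)·(1)^0 = 1·1 = 1.
  j = 1: C(11,1)·(1)^1 = 11·1 = 11.
  j = 2: C(11,2)·(1)^2 = 55·1 = 55.
  V_q(n, t) = 1 + 11 + 55 = 67.
Step 2: q^n = 2^11 = 2048.
Step 3: Hamming bound ⌊q^n / V_q(n,t)⌋ = ⌊2048/67⌋ = 30.
Step 4: Compare |C| = 15 to 30: satisfied.
The claimed |C| lies below the Hamming bound.
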